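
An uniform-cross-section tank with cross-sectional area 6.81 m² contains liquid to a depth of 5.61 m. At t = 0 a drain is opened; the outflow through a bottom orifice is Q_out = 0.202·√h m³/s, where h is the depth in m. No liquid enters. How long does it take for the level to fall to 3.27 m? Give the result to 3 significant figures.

37.8 s

A dh/dt = −Q_out = −0.202 √h.
∫ h^(−1/2) dh = −(0.202/A) ∫ dt, giving 2√h = 2√h₀ − (0.202/A) t.
t = 2A(√h₀ − √h)/0.202 = 2·6.81·(√5.61 − √3.27)/0.202
  = 13.620 × (2.3685 − 1.8083) / 0.202 = 37.774 s.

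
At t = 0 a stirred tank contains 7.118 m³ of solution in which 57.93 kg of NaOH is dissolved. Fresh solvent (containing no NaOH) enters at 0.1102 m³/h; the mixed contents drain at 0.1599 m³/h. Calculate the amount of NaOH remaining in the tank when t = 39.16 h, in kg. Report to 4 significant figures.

20.73 kg

Let m(t) be the amount of NaOH. Volume: V(t) = V₀ + (Q_in − Q_out) t = 7.118 − 0.0497000 t; V(39.16) = 5.17175 m³.
No NaOH enters, so dm/dt = −Q_out · (m/V).
dm/m = −Q_out dt/(V₀ − 0.0497000 t); integrating gives ln(m/m₀) = −(Q_out/(Q_in−Q_out)) ln(V/V₀).
m = m₀ (V₀/V)^(Q_out/(Q_in−Q_out)) = 57.93 × (7.118/5.17175)^(-3.21730) = 20.7299 kg.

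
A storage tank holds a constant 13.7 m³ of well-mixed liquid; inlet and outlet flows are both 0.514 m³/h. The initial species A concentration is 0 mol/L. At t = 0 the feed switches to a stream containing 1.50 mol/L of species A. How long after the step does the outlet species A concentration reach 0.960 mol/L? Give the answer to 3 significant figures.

27.2 h

Species balance: V dC/dt = Q(C_in − C) ⇒ τ = V/Q = 26.654 h.
C(t) = C_in + (C₀ − C_in) e^(−t/τ). Set C = 0.960 and solve for t:
e^(−t/τ) = (C − C_in)/(C₀ − C_in) = (0.960 − 1.50)/(0 − 1.50) = 0.36000
t = −τ ln(…) = 26.654 × 1.0217 = 27.231 h.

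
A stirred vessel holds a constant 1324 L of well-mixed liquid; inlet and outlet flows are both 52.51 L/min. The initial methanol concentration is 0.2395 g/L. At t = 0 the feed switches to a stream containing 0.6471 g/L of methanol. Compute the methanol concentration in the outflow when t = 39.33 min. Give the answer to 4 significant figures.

Unsteady species balance (constant V, well mixed): V dC/dt = Q(C_in − C).
Time constant τ = V/Q = 1324/52.51 = 25.2142 min.
This is linear first-order; C(t) = C_in + (C₀ − C_in) e^(−t/τ).
C(39.33) = 0.6471 + (0.2395 − 0.6471)·e^(−39.33/25.2142) = 0.6471 + (-0.407600)·0.210171 = 0.561434 g/L.

0.5614 g/L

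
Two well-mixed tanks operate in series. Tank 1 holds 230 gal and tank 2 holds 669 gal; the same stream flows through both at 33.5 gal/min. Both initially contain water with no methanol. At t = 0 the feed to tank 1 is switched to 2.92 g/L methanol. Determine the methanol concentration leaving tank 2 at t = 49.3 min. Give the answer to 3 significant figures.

Each tank obeys Vᵢ dCᵢ/dt = Q(Cᵢ₋₁ − Cᵢ), so τᵢ = Vᵢ/Q.
τ₁ = 230/33.5 = 6.8657 min; τ₂ = 669/33.5 = 19.970 min.
Solving the cascade with C₁(0)=C₂(0)=0 gives C₂(t) = C_in[1 − (τ₁ e^(−t/τ₁) − τ₂ e^(−t/τ₂))/(τ₁ − τ₂)].
At t = 49.3: e^(−t/τ₁) = 0.00076117, e^(−t/τ₂) = 0.084696.
C₂ = 2.92·[1 − (6.8657·0.00076117 − 19.970·0.084696)/(-13.104)] = 2.92·0.87133 = 2.5443 g/L.

2.54 g/L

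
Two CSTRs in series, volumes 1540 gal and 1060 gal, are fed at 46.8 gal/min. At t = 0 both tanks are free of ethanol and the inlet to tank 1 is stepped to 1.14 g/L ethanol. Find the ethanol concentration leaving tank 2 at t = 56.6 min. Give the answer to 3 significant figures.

Each tank obeys Vᵢ dCᵢ/dt = Q(Cᵢ₋₁ − Cᵢ), so τᵢ = Vᵢ/Q.
τ₁ = 1540/46.8 = 32.906 min; τ₂ = 1060/46.8 = 22.650 min.
Tank 1: C₁ = C_in(1 − e^(−t/τ₁)). Tank 2 (τ₁ ≠ τ₂): C₂ = C_in[1 − (τ₁ e^(−t/τ₁) − τ₂ e^(−t/τ₂))/(τ₁ − τ₂)].
At t = 56.6: e^(−t/τ₁) = 0.17906, e^(−t/τ₂) = 0.082172.
C₂ = 1.14·[1 − (32.906·0.17906 − 22.650·0.082172)/(10.256)] = 1.14·0.60699 = 0.69197 g/L.

0.692 g/L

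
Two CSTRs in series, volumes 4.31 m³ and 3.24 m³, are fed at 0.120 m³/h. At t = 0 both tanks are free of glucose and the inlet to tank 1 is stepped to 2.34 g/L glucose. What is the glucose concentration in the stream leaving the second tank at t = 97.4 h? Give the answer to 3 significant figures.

Species balance on tank i: dCᵢ/dt = (Cᵢ₋₁ − Cᵢ)/τᵢ with τᵢ = Vᵢ/Q.
τ₁ = 4.31/0.120 = 35.917 h; τ₂ = 3.24/0.120 = 27.000 h.
Solving the cascade with C₁(0)=C₂(0)=0 gives C₂(t) = C_in[1 − (τ₁ e^(−t/τ₁) − τ₂ e^(−t/τ₂))/(τ₁ − τ₂)].
At t = 97.4: e^(−t/τ₁) = 0.066415, e^(−t/τ₂) = 0.027122.
C₂ = 2.34·[1 − (35.917·0.066415 − 27.000·0.027122)/(8.9167)] = 2.34·0.81460 = 1.9062 g/L.

1.91 g/L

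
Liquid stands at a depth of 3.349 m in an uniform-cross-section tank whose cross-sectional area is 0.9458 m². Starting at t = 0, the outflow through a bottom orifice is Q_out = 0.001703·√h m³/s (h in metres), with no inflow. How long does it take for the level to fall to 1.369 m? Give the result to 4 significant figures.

733.1 s

A dh/dt = −Q_out = −0.001703 √h.
∫ h^(−1/2) dh = −(0.001703/A) ∫ dt, giving 2√h = 2√h₀ − (0.001703/A) t.
t = 2A(√h₀ − √h)/0.001703 = 2·0.9458·(√3.349 − √1.369)/0.001703
  = 1.89160 × (1.83003 − 1.17004) / 0.001703 = 733.075 s.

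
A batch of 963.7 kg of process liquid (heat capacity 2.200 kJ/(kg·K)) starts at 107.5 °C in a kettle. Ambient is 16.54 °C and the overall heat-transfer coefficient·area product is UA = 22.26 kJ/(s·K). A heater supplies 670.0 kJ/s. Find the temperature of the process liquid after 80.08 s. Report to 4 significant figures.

M c_p dT/dt = −UA(T − T_amb) + Q̇.
dT/dt = (T_ss − T)/τ with T_ss = T_amb + Q̇/UA = 16.54 + 670.0/22.26 = 46.6388 °C, τ = M c_p/UA = 963.7·2.200/22.26 = 95.2444 s.
This is linear first-order; T(t) = T_ss + (T₀ − T_ss) e^(−t/τ).
T(80.08) = 46.6388 + (60.8612)·0.431372 = 72.8926 °C.

72.89 °C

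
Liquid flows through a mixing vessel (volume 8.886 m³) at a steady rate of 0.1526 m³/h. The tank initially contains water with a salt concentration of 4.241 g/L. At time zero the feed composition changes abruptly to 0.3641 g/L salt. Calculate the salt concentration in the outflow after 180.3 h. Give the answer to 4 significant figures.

Accumulation = in − out for the solute gives V dC/dt = Q(C_in − C).
Rewrite as dC/dt + C/τ = C_in/τ, τ = V/Q = 58.2307 h.
Solution: C(t) = C_in + (C₀ − C_in) e^(−t/τ).
C(180.3) = 0.3641 + (4.241 − 0.3641)·e^(−180.3/58.2307) = 0.3641 + (3.87690)·0.0452159 = 0.539398 g/L.

0.5394 g/L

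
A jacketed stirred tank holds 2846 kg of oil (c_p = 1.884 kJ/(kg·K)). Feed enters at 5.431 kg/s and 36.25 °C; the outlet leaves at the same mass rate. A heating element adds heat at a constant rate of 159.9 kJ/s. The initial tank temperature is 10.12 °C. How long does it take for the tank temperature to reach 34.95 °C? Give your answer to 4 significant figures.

First-law balance (no shaft work): M c_p dT/dt = ṁ c_p (T_in − T) + 159.9.
τ = M/ṁ = 524.029 s; T_ss = T_in + Q̇/(ṁ c_p) = 51.8774 °C.
T(t) = T_ss + (T₀ − T_ss) e^(−t/τ). Set T = 34.95:
e^(−t/τ) = (34.95 − 51.8774)/(10.12 − 51.8774) = 0.405375
t = −524.029 · ln(0.405375) = 473.167 s.

473.2 s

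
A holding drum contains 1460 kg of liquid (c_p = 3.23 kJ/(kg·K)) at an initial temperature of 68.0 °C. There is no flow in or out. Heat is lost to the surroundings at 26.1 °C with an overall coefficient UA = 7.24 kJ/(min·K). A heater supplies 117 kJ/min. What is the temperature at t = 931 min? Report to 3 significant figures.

Heat balance on the well-mixed liquid: M c_p dT/dt = −UA(T − T_amb) + Q̇.
dT/dt = (T_ss − T)/τ with T_ss = T_amb + Q̇/UA = 26.1 + 117/7.24 = 42.260 °C, τ = M c_p/UA = 1460·3.23/7.24 = 651.35 min.
T approaches T_ss exponentially: T(t) = T_ss + (T₀ − T_ss) e^(−t/τ).
T(931) = 42.260 + (25.740)·0.23947 = 48.424 °C.

48.4 °C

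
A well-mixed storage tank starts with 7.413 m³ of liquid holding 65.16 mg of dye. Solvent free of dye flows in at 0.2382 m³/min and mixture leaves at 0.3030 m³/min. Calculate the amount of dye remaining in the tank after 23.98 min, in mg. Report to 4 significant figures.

Let m(t) be the amount of dye. Volume: V(t) = V₀ + (Q_in − Q_out) t = 7.413 − 0.0648000 t; V(23.98) = 5.85910 m³.
Species balance (pure solvent in): dm/dt = −Q_out · m/V(t).
dm/m = −Q_out dt/(V₀ − 0.0648000 t); integrating gives ln(m/m₀) = −(Q_out/(Q_in−Q_out)) ln(V/V₀).
m = m₀ (V₀/V)^(Q_out/(Q_in−Q_out)) = 65.16 × (7.413/5.85910)^(-4.67593) = 21.6907 mg.

21.69 mg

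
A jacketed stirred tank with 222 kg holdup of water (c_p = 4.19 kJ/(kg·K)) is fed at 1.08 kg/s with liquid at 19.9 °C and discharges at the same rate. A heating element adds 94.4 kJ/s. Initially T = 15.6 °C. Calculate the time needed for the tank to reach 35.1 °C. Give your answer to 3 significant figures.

307 s

M c_p dT/dt = ṁ c_p (T_in − T) + Q̇.
τ = M/ṁ = 205.56 s; T_ss = T_in + Q̇/(ṁ c_p) = 40.761 °C.
T(t) = T_ss + (T₀ − T_ss) e^(−t/τ). Set T = 35.1:
e^(−t/τ) = (35.1 − 40.761)/(15.6 − 40.761) = 0.22499
t = −205.56 · ln(0.22499) = 306.63 s.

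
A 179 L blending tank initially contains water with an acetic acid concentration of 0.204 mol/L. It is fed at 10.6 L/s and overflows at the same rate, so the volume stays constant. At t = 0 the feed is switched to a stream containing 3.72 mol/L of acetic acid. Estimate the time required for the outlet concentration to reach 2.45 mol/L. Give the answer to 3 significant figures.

17.2 s

Transient balance on the dissolved component: V dC/dt = Q(C_in − C), so τ = V/Q = 16.887 s.
C(t) = C_in + (C₀ − C_in) e^(−t/τ). Set C = 2.45 and solve for t:
e^(−t/τ) = (C − C_in)/(C₀ − C_in) = (2.45 − 3.72)/(0.204 − 3.72) = 0.36121
t = −τ ln(…) = 16.887 × 1.0183 = 17.196 s.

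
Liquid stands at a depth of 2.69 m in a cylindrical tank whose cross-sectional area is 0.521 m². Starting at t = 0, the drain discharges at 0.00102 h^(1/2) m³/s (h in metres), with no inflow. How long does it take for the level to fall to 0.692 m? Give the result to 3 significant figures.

826 s

Accumulation of liquid (constant cross-section A): A dh/dt = −0.00102 √h.
∫ h^(−1/2) dh = −(0.00102/A) ∫ dt, giving 2√h = 2√h₀ − (0.00102/A) t.
t = 2A(√h₀ − √h)/0.00102 = 2·0.521·(√2.69 − √0.692)/0.00102
  = 1.0420 × (1.6401 − 0.83187) / 0.00102 = 825.69 s.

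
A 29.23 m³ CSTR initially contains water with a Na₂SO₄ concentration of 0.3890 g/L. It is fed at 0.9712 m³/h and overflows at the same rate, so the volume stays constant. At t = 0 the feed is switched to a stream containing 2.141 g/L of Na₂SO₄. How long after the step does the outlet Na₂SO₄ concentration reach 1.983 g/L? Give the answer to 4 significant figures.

Species balance: V dC/dt = Q(C_in − C) ⇒ τ = V/Q = 30.0968 h.
C(t) = C_in + (C₀ − C_in) e^(−t/τ). Set C = 1.983 and solve for t:
e^(−t/τ) = (C − C_in)/(C₀ − C_in) = (1.983 − 2.141)/(0.3890 − 2.141) = 0.0901826
t = −τ ln(…) = 30.0968 × 2.40592 = 72.4104 h.

72.41 h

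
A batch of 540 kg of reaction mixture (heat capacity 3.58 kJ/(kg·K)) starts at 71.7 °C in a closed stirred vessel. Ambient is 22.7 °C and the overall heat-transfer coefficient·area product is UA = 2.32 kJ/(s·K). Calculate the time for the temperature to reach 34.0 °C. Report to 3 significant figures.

Energy balance: M c_p dT/dt = −UA(T − T_amb).
τ = M c_p/UA = 833.28 s; T_ss = T_amb = 22.700 °C.
T(t) = T_ss + (T₀ − T_ss)e^(−t/τ); set T = 34.0:
t = −τ ln[(T − T_ss)/(T₀ − T_ss)] = −833.28 · ln(0.23061) = 1222.4 s.

1220 s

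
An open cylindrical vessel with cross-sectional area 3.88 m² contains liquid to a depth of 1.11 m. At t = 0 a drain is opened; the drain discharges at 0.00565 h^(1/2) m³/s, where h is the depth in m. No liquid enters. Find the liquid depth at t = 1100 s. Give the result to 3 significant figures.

0.0638 m

A dh/dt = −Q_out = −0.00565 √h.
Separate and integrate: 2(√h − √h₀) = −(0.00565/A) t.
√h = √1.11 − 0.00565·1100/(2·3.88) = 1.0536 − 0.80090 = 0.25266.
h = 0.25266² = 0.063839 m.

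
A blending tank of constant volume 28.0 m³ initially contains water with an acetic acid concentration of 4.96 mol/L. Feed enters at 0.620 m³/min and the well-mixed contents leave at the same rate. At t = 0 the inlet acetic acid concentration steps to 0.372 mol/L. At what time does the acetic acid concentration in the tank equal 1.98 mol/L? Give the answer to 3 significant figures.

47.3 min

Transient balance on the dissolved component: V dC/dt = Q(C_in − C), so τ = V/Q = 45.161 min.
C(t) = C_in + (C₀ − C_in) e^(−t/τ). Set C = 1.98 and solve for t:
e^(−t/τ) = (C − C_in)/(C₀ − C_in) = (1.98 − 0.372)/(4.96 − 0.372) = 0.35048
t = −τ ln(…) = 45.161 × 1.0485 = 47.349 min.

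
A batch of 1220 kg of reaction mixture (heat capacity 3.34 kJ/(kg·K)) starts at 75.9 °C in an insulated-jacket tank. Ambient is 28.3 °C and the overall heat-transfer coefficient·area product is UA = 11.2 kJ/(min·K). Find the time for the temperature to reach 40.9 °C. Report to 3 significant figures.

M c_p dT/dt = −UA(T − T_amb).
τ = M c_p/UA = 363.82 min; T_ss = T_amb = 28.300 °C.
T(t) = T_ss + (T₀ − T_ss)e^(−t/τ); set T = 40.9:
t = −τ ln[(T − T_ss)/(T₀ − T_ss)] = −363.82 · ln(0.26471) = 483.57 min.

484 min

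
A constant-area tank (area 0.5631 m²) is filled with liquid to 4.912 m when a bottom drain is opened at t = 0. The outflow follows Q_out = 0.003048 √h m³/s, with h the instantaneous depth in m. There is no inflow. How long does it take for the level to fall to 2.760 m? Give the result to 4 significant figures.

A dh/dt = −Q_out = −0.003048 √h.
This is separable: 2 d(√h)/dt = −0.003048/A, so √h = √h₀ − (0.003048/(2A)) t.
t = 2A(√h₀ − √h)/0.003048 = 2·0.5631·(√4.912 − √2.760)/0.003048
  = 1.12620 × (2.21630 − 1.66132) / 0.003048 = 205.058 s.

205.1 s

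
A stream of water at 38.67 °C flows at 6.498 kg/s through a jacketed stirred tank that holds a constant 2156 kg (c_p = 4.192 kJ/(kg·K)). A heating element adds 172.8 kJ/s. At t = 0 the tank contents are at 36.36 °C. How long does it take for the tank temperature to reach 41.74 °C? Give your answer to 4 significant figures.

322.5 s

M c_p dT/dt = ṁ c_p (T_in − T) + Q̇.
τ = M/ṁ = 331.794 s; T_ss = T_in + Q̇/(ṁ c_p) = 45.0137 °C.
T(t) = T_ss + (T₀ − T_ss) e^(−t/τ). Set T = 41.74:
e^(−t/τ) = (41.74 − 45.0137)/(36.36 − 45.0137) = 0.378301
t = −331.794 · ln(0.378301) = 322.526 s.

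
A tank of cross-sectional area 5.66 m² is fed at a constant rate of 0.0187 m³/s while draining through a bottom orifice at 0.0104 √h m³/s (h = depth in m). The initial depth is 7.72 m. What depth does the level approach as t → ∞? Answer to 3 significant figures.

3.23 m

Volume balance on the tank: A dh/dt = Q_in − 0.0104 √h. At steady state dh/dt = 0:
Q_in = 0.0104 √h_ss ⇒ √h_ss = 0.0187/0.0104 = 1.7981.
h_ss = 1.7981² = 3.2331 m. (Since h₀ = 7.72 m > h_ss, the level will fall toward this value.)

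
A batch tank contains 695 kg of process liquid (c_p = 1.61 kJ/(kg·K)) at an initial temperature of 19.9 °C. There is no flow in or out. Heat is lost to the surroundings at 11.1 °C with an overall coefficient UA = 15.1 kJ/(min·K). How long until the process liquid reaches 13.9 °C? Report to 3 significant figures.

Unsteady energy balance on the tank contents: M c_p dT/dt = −UA(T − T_amb).
τ = M c_p/UA = 74.103 min; T_ss = T_amb = 11.100 °C.
T(t) = T_ss + (T₀ − T_ss)e^(−t/τ); set T = 13.9:
t = −τ ln[(T − T_ss)/(T₀ − T_ss)] = −74.103 · ln(0.31818) = 84.857 min.

84.9 min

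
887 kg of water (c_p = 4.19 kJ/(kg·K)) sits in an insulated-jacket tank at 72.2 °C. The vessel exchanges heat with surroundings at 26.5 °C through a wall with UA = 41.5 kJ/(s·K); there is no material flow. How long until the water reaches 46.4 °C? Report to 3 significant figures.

M c_p dT/dt = −UA(T − T_amb).
τ = M c_p/UA = 89.555 s; T_ss = T_amb = 26.500 °C.
T(t) = T_ss + (T₀ − T_ss)e^(−t/τ); set T = 46.4:
t = −τ ln[(T − T_ss)/(T₀ − T_ss)] = −89.555 · ln(0.43545) = 74.454 s.

74.5 s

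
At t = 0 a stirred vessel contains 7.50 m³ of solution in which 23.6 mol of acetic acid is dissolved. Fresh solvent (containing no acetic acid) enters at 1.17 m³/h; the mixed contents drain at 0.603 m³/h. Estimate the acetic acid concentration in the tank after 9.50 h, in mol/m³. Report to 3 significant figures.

1.03 mol/m³

Total volume: dV/dt = Q_in − Q_out = 0.56700 m³/h, so V(t) = 7.50 + 0.56700 t and V(9.50) = 12.886 m³.
No acetic acid enters, so dm/dt = −Q_out · (m/V).
Separate: dm/m = −Q_out dt/V(t) ⇒ ln(m/m₀) = −(Q_out/(Q_in−Q_out)) ln(V/V₀).
m = m₀ (V₀/V)^(Q_out/(Q_in−Q_out)) = 23.6 × (7.50/12.886)^(1.0635) = 13.271 mol.
C = m/V = 13.271/12.886 = 1.0299 mol/m³.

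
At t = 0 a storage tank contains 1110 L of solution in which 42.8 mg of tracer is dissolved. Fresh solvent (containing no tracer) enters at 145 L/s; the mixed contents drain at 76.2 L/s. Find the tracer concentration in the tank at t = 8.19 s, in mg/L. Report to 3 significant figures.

Let m(t) be the amount of tracer. Volume: V(t) = V₀ + (Q_in − Q_out) t = 1110 + 68.800 t; V(8.19) = 1673.5 L.
Solute balance: dm/dt = 0 − Q_out C = −Q_out m/V(t).
Separate: dm/m = −Q_out dt/V(t) ⇒ ln(m/m₀) = −(Q_out/(Q_in−Q_out)) ln(V/V₀).
m = m₀ (V₀/V)^(Q_out/(Q_in−Q_out)) = 42.8 × (1110/1673.5)^(1.1076) = 27.163 mg.
C = m/V = 27.163/1673.5 = 0.016231 mg/L.

0.0162 mg/L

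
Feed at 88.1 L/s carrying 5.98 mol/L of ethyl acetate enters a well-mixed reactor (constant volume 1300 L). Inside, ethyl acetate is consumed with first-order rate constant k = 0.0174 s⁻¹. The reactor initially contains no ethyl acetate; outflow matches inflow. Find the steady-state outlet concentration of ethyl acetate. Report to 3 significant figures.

4.76 mol/L

Accumulation = in − out − consumed: V dC/dt = Q C_in − Q C − k V C.
At steady state: 0 = Q C_in − (Q + kV) C_ss, so C_ss = Q C_in/(Q + kV).
C_ss = 88.1·5.98/(88.1 + 0.0174·1300) = 526.84/110.72 = 4.7583 mol/L.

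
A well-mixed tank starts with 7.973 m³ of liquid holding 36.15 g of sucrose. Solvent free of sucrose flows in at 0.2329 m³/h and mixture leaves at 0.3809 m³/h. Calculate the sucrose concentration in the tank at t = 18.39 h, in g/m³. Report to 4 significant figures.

Let m(t) be the amount of sucrose. Volume: V(t) = V₀ + (Q_in − Q_out) t = 7.973 − 0.148000 t; V(18.39) = 5.25128 m³.
Solute balance: dm/dt = 0 − Q_out C = −Q_out m/V(t).
Separate: dm/m = −Q_out dt/V(t) ⇒ ln(m/m₀) = −(Q_out/(Q_in−Q_out)) ln(V/V₀).
m = m₀ (V₀/V)^(Q_out/(Q_in−Q_out)) = 36.15 × (7.973/5.25128)^(-2.57365) = 12.3413 g.
C = m/V = 12.3413/5.25128 = 2.35015 g/m³.

2.350 g/m³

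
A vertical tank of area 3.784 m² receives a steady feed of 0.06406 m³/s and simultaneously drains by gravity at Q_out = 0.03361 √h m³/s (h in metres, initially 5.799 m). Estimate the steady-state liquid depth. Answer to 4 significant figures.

Mass balance (ρ constant): A dh/dt = Q_in − 0.03361 √h. At steady state dh/dt = 0:
Q_in = 0.03361 √h_ss ⇒ √h_ss = 0.06406/0.03361 = 1.90598.
h_ss = 1.90598² = 3.63276 m. (Since h₀ = 5.799 m > h_ss, the level will fall toward this value.)

3.633 m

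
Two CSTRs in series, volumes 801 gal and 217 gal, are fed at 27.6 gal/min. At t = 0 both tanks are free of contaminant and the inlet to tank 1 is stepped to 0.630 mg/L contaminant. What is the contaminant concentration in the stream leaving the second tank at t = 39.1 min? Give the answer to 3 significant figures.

0.407 mg/L

Each tank obeys Vᵢ dCᵢ/dt = Q(Cᵢ₋₁ − Cᵢ), so τᵢ = Vᵢ/Q.
τ₁ = 801/27.6 = 29.022 min; τ₂ = 217/27.6 = 7.8623 min.
Solving the cascade with C₁(0)=C₂(0)=0 gives C₂(t) = C_in[1 − (τ₁ e^(−t/τ₁) − τ₂ e^(−t/τ₂))/(τ₁ − τ₂)].
At t = 39.1: e^(−t/τ₁) = 0.25995, e^(−t/τ₂) = 0.0069217.
C₂ = 0.630·[1 − (29.022·0.25995 − 7.8623·0.0069217)/(21.159)] = 0.630·0.64603 = 0.40700 mg/L.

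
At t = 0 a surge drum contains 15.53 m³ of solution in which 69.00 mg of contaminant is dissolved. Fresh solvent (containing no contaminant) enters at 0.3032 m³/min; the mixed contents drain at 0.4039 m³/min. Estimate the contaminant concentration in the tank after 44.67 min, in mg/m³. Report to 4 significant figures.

1.587 mg/m³

Total volume: dV/dt = Q_in − Q_out = -0.100700 m³/min, so V(t) = 15.53 − 0.100700 t and V(44.67) = 11.0317 m³.
No contaminant enters, so dm/dt = −Q_out · (m/V).
Separate: dm/m = −Q_out dt/V(t) ⇒ ln(m/m₀) = −(Q_out/(Q_in−Q_out)) ln(V/V₀).
m = m₀ (V₀/V)^(Q_out/(Q_in−Q_out)) = 69.00 × (15.53/11.0317)^(-4.01092) = 17.5031 mg.
C = m/V = 17.5031/11.0317 = 1.58662 mg/m³.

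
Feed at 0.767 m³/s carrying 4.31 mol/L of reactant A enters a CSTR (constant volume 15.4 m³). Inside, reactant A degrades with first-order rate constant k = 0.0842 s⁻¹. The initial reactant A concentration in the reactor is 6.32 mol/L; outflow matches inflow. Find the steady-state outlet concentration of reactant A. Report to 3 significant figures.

V dC/dt = Q(C_in − C) − k V C.
Steady state (dC/dt = 0): C_ss = Q C_in/(Q + kV) = C_in/(1 + kV/Q).
C_ss = 0.767·4.31/(0.767 + 0.0842·15.4) = 3.3058/2.0637 = 1.6019 mol/L.

1.60 mol/L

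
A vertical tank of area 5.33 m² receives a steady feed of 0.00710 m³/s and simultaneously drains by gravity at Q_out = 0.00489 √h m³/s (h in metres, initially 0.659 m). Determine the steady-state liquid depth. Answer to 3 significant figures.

2.11 m

Level balance: A dh/dt = 0.00710 − 0.00489 √h. Setting dh/dt = 0:
Q_in = 0.00489 √h_ss ⇒ √h_ss = 0.00710/0.00489 = 1.4519.
h_ss = 1.4519² = 2.1081 m. (Since h₀ = 0.659 m < h_ss, the level will rise toward this value.)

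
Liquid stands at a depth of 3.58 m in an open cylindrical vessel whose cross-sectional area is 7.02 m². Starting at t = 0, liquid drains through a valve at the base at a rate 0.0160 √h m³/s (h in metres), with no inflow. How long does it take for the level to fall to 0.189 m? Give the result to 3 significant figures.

A dh/dt = −Q_out = −0.0160 √h.
Separate and integrate: 2(√h − √h₀) = −(0.0160/A) t.
t = 2A(√h₀ − √h)/0.0160 = 2·7.02·(√3.58 − √0.189)/0.0160
  = 14.040 × (1.8921 − 0.43474) / 0.0160 = 1278.8 s.

1280 s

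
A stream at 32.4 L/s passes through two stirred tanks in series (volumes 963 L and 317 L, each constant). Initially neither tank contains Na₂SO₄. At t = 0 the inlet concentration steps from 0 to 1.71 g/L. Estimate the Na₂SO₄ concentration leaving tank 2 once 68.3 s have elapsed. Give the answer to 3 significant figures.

Species balance on tank i: dCᵢ/dt = (Cᵢ₋₁ − Cᵢ)/τᵢ with τᵢ = Vᵢ/Q.
τ₁ = 963/32.4 = 29.722 s; τ₂ = 317/32.4 = 9.7840 s.
Solving the cascade with C₁(0)=C₂(0)=0 gives C₂(t) = C_in[1 − (τ₁ e^(−t/τ₁) − τ₂ e^(−t/τ₂))/(τ₁ − τ₂)].
At t = 68.3: e^(−t/τ₁) = 0.10047, e^(−t/τ₂) = 0.00092954.
C₂ = 1.71·[1 − (29.722·0.10047 − 9.7840·0.00092954)/(19.938)] = 1.71·0.85069 = 1.4547 g/L.

1.45 g/L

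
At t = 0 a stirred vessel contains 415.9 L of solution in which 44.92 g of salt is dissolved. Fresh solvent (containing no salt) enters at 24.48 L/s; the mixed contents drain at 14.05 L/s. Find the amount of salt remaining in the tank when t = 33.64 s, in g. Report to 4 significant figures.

19.70 g

Total volume: dV/dt = Q_in − Q_out = 10.4300 L/s, so V(t) = 415.9 + 10.4300 t and V(33.64) = 766.765 L.
No salt enters, so dm/dt = −Q_out · (m/V).
Separate: dm/m = −Q_out dt/V(t) ⇒ ln(m/m₀) = −(Q_out/(Q_in−Q_out)) ln(V/V₀).
m = m₀ (V₀/V)^(Q_out/(Q_in−Q_out)) = 44.92 × (415.9/766.765)^(1.34708) = 19.7041 g.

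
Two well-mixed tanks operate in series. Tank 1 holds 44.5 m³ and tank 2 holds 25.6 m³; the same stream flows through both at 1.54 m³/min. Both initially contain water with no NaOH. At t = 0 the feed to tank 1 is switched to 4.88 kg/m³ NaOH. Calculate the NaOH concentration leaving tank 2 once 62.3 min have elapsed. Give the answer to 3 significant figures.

3.71 kg/m³

Species balance on tank i: dCᵢ/dt = (Cᵢ₋₁ − Cᵢ)/τᵢ with τᵢ = Vᵢ/Q.
τ₁ = 44.5/1.54 = 28.896 min; τ₂ = 25.6/1.54 = 16.623 min.
Solving the cascade with C₁(0)=C₂(0)=0 gives C₂(t) = C_in[1 − (τ₁ e^(−t/τ₁) − τ₂ e^(−t/τ₂))/(τ₁ − τ₂)].
At t = 62.3: e^(−t/τ₁) = 0.11579, e^(−t/τ₂) = 0.023571.
C₂ = 4.88·[1 − (28.896·0.11579 − 16.623·0.023571)/(12.273)] = 4.88·0.75931 = 3.7054 kg/m³.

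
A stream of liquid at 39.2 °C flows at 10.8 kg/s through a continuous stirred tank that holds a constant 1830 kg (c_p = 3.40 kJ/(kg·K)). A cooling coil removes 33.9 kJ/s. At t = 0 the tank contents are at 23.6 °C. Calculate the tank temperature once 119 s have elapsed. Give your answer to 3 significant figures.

31.0 °C

First-law balance (no shaft work): M c_p dT/dt = ṁ c_p (T_in − T) − 33.9.
Rearrange: dT/dt = (T_ss − T)/τ with τ = M/ṁ = 169.44 s and T_ss = T_in − Q̇/(ṁ c_p) = 38.277 °C.
Integrating: T(t) = T_ss + (T₀ − T_ss) e^(−t/τ).
T(119) = 38.277 + (-14.677)·e^(−119/169.44) = 38.277 + (-14.677)·0.49545 = 31.005 °C.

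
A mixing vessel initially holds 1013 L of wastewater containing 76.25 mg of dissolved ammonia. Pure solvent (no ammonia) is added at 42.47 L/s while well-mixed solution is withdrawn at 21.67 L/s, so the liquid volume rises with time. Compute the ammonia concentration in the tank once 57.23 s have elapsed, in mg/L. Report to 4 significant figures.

0.01540 mg/L

Let m(t) be the amount of ammonia. Volume: V(t) = V₀ + (Q_in − Q_out) t = 1013 + 20.8000 t; V(57.23) = 2203.38 L.
Species balance (pure solvent in): dm/dt = −Q_out · m/V(t).
Separate: dm/m = −Q_out dt/V(t) ⇒ ln(m/m₀) = −(Q_out/(Q_in−Q_out)) ln(V/V₀).
m = m₀ (V₀/V)^(Q_out/(Q_in−Q_out)) = 76.25 × (1013/2203.38)^(1.04183) = 33.9346 mg.
C = m/V = 33.9346/2203.38 = 0.0154011 mg/L.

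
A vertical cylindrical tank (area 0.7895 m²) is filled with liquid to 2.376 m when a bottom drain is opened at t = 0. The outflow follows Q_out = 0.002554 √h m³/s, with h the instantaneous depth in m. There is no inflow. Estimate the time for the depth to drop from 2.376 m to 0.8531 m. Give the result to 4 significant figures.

A dh/dt = −Q_out = −0.002554 √h.
Separate and integrate: 2(√h − √h₀) = −(0.002554/A) t.
t = 2A(√h₀ − √h)/0.002554 = 2·0.7895·(√2.376 − √0.8531)/0.002554
  = 1.57900 × (1.54143 − 0.923634) / 0.002554 = 381.948 s.

381.9 s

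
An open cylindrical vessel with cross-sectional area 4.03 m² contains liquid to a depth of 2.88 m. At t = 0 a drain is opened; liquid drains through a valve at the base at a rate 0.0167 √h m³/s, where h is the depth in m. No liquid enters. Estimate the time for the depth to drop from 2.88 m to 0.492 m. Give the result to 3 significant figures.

481 s

A dh/dt = −Q_out = −0.0167 √h.
∫ h^(−1/2) dh = −(0.0167/A) ∫ dt, giving 2√h = 2√h₀ − (0.0167/A) t.
t = 2A(√h₀ − √h)/0.0167 = 2·4.03·(√2.88 − √0.492)/0.0167
  = 8.0600 × (1.6971 − 0.70143) / 0.0167 = 480.53 s.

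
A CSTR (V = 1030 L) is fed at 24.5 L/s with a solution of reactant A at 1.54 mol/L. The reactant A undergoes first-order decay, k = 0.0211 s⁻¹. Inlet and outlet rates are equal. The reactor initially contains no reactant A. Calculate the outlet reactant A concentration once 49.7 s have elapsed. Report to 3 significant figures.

V dC/dt = Q(C_in − C) − k V C.
dC/dt = (Q/V) C_in − (Q/V + k) C; effective rate a = Q/V + k = 0.023786 + 0.0211 = 0.044886 s⁻¹.
C_ss = Q C_in/(Q + kV) = 0.81608 mol/L; C(t) = C_ss + (C₀ − C_ss) e^(−a t).
C(49.7) = 0.81608 + (-0.81608)·e^(−0.044886·49.7) = 0.81608 + (-0.81608)·0.10744 = 0.72841 mol/L.

0.728 mol/L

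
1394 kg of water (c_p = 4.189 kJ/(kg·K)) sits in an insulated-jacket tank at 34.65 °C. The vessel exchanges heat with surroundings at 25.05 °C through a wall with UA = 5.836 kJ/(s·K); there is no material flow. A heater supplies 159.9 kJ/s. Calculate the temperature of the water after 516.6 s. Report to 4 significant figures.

M c_p dT/dt = −UA(T − T_amb) + Q̇.
dT/dt = (T_ss − T)/τ with T_ss = T_amb + Q̇/UA = 25.05 + 159.9/5.836 = 52.4489 °C, τ = M c_p/UA = 1394·4.189/5.836 = 1000.59 s.
T approaches T_ss exponentially: T(t) = T_ss + (T₀ − T_ss) e^(−t/τ).
T(516.6) = 52.4489 + (-17.7989)·0.596728 = 41.8278 °C.

41.83 °C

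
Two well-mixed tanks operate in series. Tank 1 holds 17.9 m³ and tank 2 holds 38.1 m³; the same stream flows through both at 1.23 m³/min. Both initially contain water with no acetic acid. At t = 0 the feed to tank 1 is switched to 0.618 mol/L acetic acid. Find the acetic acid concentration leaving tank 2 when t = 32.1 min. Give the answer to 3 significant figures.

0.265 mol/L

Species balance on tank i: dCᵢ/dt = (Cᵢ₋₁ − Cᵢ)/τᵢ with τᵢ = Vᵢ/Q.
τ₁ = 17.9/1.23 = 14.553 min; τ₂ = 38.1/1.23 = 30.976 min.
Tank 1: C₁ = C_in(1 − e^(−t/τ₁)). Tank 2 (τ₁ ≠ τ₂): C₂ = C_in[1 − (τ₁ e^(−t/τ₁) − τ₂ e^(−t/τ₂))/(τ₁ − τ₂)].
At t = 32.1: e^(−t/τ₁) = 0.11017, e^(−t/τ₂) = 0.35477.
C₂ = 0.618·[1 − (14.553·0.11017 − 30.976·0.35477)/(-16.423)] = 0.618·0.42849 = 0.26481 mol/L.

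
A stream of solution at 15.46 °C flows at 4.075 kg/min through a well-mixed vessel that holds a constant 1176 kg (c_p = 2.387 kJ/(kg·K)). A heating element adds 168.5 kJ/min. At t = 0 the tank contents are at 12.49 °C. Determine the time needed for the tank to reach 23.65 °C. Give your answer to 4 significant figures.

230.4 min

Energy balance: M c_p dT/dt = ṁ c_p (T_in − T) + 168.5.
τ = M/ṁ = 288.589 min; T_ss = T_in + Q̇/(ṁ c_p) = 32.7829 °C.
T(t) = T_ss + (T₀ − T_ss) e^(−t/τ). Set T = 23.65:
e^(−t/τ) = (23.65 − 32.7829)/(12.49 − 32.7829) = 0.450053
t = −288.589 · ln(0.450053) = 230.406 min.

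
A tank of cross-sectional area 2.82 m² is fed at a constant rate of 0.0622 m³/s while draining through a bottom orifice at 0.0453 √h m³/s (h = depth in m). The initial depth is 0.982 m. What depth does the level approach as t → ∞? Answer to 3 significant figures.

1.89 m

A dh/dt = Q_in − 0.0453 √h. Steady state requires inflow = outflow:
Q_in = 0.0453 √h_ss ⇒ √h_ss = 0.0622/0.0453 = 1.3731.
h_ss = 1.3731² = 1.8853 m. (Since h₀ = 0.982 m < h_ss, the level will rise toward this value.)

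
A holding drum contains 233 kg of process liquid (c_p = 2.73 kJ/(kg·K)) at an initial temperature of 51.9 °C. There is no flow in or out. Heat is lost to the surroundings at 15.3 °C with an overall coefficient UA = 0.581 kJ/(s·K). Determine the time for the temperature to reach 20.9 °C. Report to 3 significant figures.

M c_p dT/dt = −UA(T − T_amb).
τ = M c_p/UA = 1094.8 s; T_ss = T_amb = 15.300 °C.
T(t) = T_ss + (T₀ − T_ss)e^(−t/τ); set T = 20.9:
t = −τ ln[(T − T_ss)/(T₀ − T_ss)] = −1094.8 · ln(0.15301) = 2055.3 s.

2060 s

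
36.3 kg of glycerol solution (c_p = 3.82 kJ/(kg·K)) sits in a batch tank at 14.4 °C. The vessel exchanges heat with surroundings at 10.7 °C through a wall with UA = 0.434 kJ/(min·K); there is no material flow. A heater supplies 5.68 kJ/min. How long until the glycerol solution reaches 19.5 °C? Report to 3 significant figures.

250 min

M c_p dT/dt = −UA(T − T_amb) + Q̇.
τ = M c_p/UA = 319.51 min; T_ss = T_amb + Q̇/UA = 10.7 + 5.68/0.434 = 23.788 °C.
T(t) = T_ss + (T₀ − T_ss)e^(−t/τ); set T = 19.5:
t = −τ ln[(T − T_ss)/(T₀ − T_ss)] = −319.51 · ln(0.45673) = 250.39 min.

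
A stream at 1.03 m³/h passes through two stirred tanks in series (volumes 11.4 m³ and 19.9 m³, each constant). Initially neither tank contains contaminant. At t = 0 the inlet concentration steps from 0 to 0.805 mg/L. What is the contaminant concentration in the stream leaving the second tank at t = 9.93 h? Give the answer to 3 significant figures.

0.118 mg/L

Species balance on tank i: dCᵢ/dt = (Cᵢ₋₁ − Cᵢ)/τᵢ with τᵢ = Vᵢ/Q.
τ₁ = 11.4/1.03 = 11.068 h; τ₂ = 19.9/1.03 = 19.320 h.
Tank 1: C₁ = C_in(1 − e^(−t/τ₁)). Tank 2 (τ₁ ≠ τ₂): C₂ = C_in[1 − (τ₁ e^(−t/τ₁) − τ₂ e^(−t/τ₂))/(τ₁ − τ₂)].
At t = 9.93: e^(−t/τ₁) = 0.40772, e^(−t/τ₂) = 0.59812.
C₂ = 0.805·[1 − (11.068·0.40772 − 19.320·0.59812)/(-8.2524)] = 0.805·0.14652 = 0.11795 mg/L.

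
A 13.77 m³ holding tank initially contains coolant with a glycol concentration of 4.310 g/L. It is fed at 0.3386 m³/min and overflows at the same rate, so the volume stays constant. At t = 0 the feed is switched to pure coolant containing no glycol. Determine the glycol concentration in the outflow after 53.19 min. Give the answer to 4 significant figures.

1.165 g/L

Transient balance on the dissolved component: V dC/dt = Q(C_in − C).
Rewrite as dC/dt + C/τ = C_in/τ, τ = V/Q = 40.6675 min.
This is linear first-order; C(t) = C_in + (C₀ − C_in) e^(−t/τ).
C(53.19) = 0 + (4.310 − 0)·e^(−53.19/40.6675) = 0 + (4.31000)·0.270380 = 1.16534 g/L.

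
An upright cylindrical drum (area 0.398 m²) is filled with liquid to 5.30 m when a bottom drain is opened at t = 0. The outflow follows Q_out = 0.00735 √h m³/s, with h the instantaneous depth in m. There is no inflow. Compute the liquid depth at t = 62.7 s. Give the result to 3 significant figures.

Volume balance on the tank: A dh/dt = −0.00735 √h.
∫ h^(−1/2) dh = −(0.00735/A) ∫ dt, giving 2√h = 2√h₀ − (0.00735/A) t.
√h = √5.30 − 0.00735·62.7/(2·0.398) = 2.3022 − 0.57895 = 1.7232.
h = 1.7232² = 2.9695 m.

2.97 m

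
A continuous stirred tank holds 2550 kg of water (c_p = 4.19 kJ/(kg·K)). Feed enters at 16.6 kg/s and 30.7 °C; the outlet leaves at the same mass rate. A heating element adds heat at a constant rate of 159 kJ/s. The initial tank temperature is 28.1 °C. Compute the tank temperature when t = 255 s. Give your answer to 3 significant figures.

32.1 °C

M c_p dT/dt = ṁ c_p (T_in − T) + Q̇.
Rearrange: dT/dt = (T_ss − T)/τ with τ = M/ṁ = 153.61 s and T_ss = T_in + Q̇/(ṁ c_p) = 32.986 °C.
This is linear first-order; T(t) = T_ss + (T₀ − T_ss) e^(−t/τ).
T(255) = 32.986 + (-4.8860)·e^(−255/153.61) = 32.986 + (-4.8860)·0.19014 = 32.057 °C.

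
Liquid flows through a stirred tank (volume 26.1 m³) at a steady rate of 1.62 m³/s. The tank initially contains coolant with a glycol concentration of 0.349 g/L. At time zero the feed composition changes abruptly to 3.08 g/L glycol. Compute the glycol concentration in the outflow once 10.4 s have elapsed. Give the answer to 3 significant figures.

Unsteady species balance (constant V, well mixed): V dC/dt = Q(C_in − C).
Rewrite as dC/dt + C/τ = C_in/τ, τ = V/Q = 16.111 s.
Integrating: C(t) = C_in + (C₀ − C_in) e^(−t/τ).
C(10.4) = 3.08 + (0.349 − 3.08)·e^(−10.4/16.111) = 3.08 + (-2.7310)·0.52439 = 1.6479 g/L.

1.65 g/L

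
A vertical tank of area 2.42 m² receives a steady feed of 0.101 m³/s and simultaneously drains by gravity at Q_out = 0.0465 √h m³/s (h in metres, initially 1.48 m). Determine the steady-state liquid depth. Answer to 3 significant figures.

4.72 m

A dh/dt = Q_in − 0.0465 √h. Steady state requires inflow = outflow:
Q_in = 0.0465 √h_ss ⇒ √h_ss = 0.101/0.0465 = 2.1720.
h_ss = 2.1720² = 4.7178 m. (Since h₀ = 1.48 m < h_ss, the level will rise toward this value.)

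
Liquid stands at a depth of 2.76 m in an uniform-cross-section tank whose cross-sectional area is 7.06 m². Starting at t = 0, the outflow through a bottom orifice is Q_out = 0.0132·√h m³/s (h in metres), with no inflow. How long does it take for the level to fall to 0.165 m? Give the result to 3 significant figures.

Accumulation of liquid (constant cross-section A): A dh/dt = −0.0132 √h.
Separate and integrate: 2(√h − √h₀) = −(0.0132/A) t.
t = 2A(√h₀ − √h)/0.0132 = 2·7.06·(√2.76 − √0.165)/0.0132
  = 14.120 × (1.6613 − 0.40620) / 0.0132 = 1342.6 s.

1340 s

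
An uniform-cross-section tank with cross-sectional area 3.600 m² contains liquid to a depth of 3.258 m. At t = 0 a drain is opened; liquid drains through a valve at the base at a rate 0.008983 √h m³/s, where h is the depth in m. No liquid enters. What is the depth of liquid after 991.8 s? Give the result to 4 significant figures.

0.3222 m

Mass balance (ρ constant): A dh/dt = −0.008983 √h.
∫ h^(−1/2) dh = −(0.008983/A) ∫ dt, giving 2√h = 2√h₀ − (0.008983/A) t.
√h = √3.258 − 0.008983·991.8/(2·3.600) = 1.80499 − 1.23741 = 0.567585.
h = 0.567585² = 0.322153 m.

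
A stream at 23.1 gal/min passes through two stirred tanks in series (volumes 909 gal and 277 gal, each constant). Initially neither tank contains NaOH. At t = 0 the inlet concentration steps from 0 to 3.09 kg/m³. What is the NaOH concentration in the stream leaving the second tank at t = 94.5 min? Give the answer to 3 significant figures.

2.69 kg/m³

Time constants: τᵢ = Vᵢ/Q for each well-mixed tank.
τ₁ = 909/23.1 = 39.351 min; τ₂ = 277/23.1 = 11.991 min.
Solving the cascade with C₁(0)=C₂(0)=0 gives C₂(t) = C_in[1 − (τ₁ e^(−t/τ₁) − τ₂ e^(−t/τ₂))/(τ₁ − τ₂)].
At t = 94.5: e^(−t/τ₁) = 0.090583, e^(−t/τ₂) = 0.00037797.
C₂ = 3.09·[1 − (39.351·0.090583 − 11.991·0.00037797)/(27.359)] = 3.09·0.86988 = 2.6879 kg/m³.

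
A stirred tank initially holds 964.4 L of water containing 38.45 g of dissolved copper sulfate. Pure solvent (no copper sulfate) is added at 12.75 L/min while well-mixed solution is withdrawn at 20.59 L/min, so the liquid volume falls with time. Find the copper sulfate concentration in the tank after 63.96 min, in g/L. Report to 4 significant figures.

Let m(t) be the amount of copper sulfate. Volume: V(t) = V₀ + (Q_in − Q_out) t = 964.4 − 7.84000 t; V(63.96) = 462.954 L.
Solute balance: dm/dt = 0 − Q_out C = −Q_out m/V(t).
dm/m = −Q_out dt/(V₀ − 7.84000 t); integrating gives ln(m/m₀) = −(Q_out/(Q_in−Q_out)) ln(V/V₀).
m = m₀ (V₀/V)^(Q_out/(Q_in−Q_out)) = 38.45 × (964.4/462.954)^(-2.62628) = 5.59565 g.
C = m/V = 5.59565/462.954 = 0.0120868 g/L.

0.01209 g/L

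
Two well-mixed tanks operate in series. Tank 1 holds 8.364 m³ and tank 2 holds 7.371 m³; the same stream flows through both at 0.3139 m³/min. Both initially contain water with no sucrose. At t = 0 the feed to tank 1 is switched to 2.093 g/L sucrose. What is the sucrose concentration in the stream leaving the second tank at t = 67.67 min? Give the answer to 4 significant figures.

Each tank obeys Vᵢ dCᵢ/dt = Q(Cᵢ₋₁ − Cᵢ), so τᵢ = Vᵢ/Q.
τ₁ = 8.364/0.3139 = 26.6454 min; τ₂ = 7.371/0.3139 = 23.4820 min.
Tank 1: C₁ = C_in(1 − e^(−t/τ₁)). Tank 2 (τ₁ ≠ τ₂): C₂ = C_in[1 − (τ₁ e^(−t/τ₁) − τ₂ e^(−t/τ₂))/(τ₁ − τ₂)].
At t = 67.67: e^(−t/τ₁) = 0.0788942, e^(−t/τ₂) = 0.0560348.
C₂ = 2.093·[1 − (26.6454·0.0788942 − 23.4820·0.0560348)/(3.16343)] = 2.093·0.751422 = 1.57273 g/L.

1.573 g/L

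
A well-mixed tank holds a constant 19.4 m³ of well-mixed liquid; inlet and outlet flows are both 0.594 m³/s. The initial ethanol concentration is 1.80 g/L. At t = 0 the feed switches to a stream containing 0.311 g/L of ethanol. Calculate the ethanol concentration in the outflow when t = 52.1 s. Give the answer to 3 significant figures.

0.613 g/L

Accumulation = in − out for the solute gives V dC/dt = Q(C_in − C).
Rewrite as dC/dt + C/τ = C_in/τ, τ = V/Q = 32.660 s.
This is linear first-order; C(t) = C_in + (C₀ − C_in) e^(−t/τ).
C(52.1) = 0.311 + (1.80 − 0.311)·e^(−52.1/32.660) = 0.311 + (1.4890)·0.20286 = 0.61306 g/L.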